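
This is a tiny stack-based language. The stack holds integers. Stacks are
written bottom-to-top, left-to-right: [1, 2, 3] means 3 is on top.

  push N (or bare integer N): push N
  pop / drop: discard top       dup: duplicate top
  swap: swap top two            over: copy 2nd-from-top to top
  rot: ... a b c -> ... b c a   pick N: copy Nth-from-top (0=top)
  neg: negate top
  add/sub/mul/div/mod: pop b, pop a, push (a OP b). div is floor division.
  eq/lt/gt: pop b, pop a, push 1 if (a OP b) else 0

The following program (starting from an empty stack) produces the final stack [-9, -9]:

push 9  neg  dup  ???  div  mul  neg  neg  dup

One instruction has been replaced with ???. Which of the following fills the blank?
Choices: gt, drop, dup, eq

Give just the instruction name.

Stack before ???: [-9, -9]
Stack after ???:  [-9, -9, -9]
Checking each choice:
  gt: stack underflow (need 2, have 1)
  drop: stack underflow (need 2, have 1)
  dup: MATCH
  eq: stack underflow (need 2, have 1)


Answer: dup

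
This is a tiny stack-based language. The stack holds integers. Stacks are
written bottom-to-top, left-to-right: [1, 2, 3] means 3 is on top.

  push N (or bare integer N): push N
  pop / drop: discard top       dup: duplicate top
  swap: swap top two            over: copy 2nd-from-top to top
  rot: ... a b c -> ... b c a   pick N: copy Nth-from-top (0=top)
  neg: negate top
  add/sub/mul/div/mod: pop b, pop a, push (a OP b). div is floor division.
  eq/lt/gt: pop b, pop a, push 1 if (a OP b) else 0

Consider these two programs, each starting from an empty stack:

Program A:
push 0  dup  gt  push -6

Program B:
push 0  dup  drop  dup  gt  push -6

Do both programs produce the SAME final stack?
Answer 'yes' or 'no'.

Answer: yes

Derivation:
Program A trace:
  After 'push 0': [0]
  After 'dup': [0, 0]
  After 'gt': [0]
  After 'push -6': [0, -6]
Program A final stack: [0, -6]

Program B trace:
  After 'push 0': [0]
  After 'dup': [0, 0]
  After 'drop': [0]
  After 'dup': [0, 0]
  After 'gt': [0]
  After 'push -6': [0, -6]
Program B final stack: [0, -6]
Same: yes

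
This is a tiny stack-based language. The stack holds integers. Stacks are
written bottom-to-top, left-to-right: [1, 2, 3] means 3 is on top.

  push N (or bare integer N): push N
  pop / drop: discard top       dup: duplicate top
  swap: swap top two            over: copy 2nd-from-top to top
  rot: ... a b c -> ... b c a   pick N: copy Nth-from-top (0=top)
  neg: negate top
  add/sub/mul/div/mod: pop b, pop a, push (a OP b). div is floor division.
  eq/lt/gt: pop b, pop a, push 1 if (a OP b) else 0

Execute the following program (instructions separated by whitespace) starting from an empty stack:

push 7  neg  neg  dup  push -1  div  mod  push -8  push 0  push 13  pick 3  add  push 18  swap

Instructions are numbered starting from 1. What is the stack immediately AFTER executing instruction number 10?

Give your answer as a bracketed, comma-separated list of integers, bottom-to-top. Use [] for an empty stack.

Step 1 ('push 7'): [7]
Step 2 ('neg'): [-7]
Step 3 ('neg'): [7]
Step 4 ('dup'): [7, 7]
Step 5 ('push -1'): [7, 7, -1]
Step 6 ('div'): [7, -7]
Step 7 ('mod'): [0]
Step 8 ('push -8'): [0, -8]
Step 9 ('push 0'): [0, -8, 0]
Step 10 ('push 13'): [0, -8, 0, 13]

Answer: [0, -8, 0, 13]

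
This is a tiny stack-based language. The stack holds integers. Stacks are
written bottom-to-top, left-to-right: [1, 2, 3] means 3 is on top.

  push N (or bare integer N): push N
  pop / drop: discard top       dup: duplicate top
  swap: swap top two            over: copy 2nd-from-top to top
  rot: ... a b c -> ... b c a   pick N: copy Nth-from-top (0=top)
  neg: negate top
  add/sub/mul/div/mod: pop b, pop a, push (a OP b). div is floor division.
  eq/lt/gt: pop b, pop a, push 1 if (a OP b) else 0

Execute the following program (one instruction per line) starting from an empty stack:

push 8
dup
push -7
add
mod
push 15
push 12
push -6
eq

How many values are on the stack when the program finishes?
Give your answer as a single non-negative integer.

Answer: 3

Derivation:
After 'push 8': stack = [8] (depth 1)
After 'dup': stack = [8, 8] (depth 2)
After 'push -7': stack = [8, 8, -7] (depth 3)
After 'add': stack = [8, 1] (depth 2)
After 'mod': stack = [0] (depth 1)
After 'push 15': stack = [0, 15] (depth 2)
After 'push 12': stack = [0, 15, 12] (depth 3)
After 'push -6': stack = [0, 15, 12, -6] (depth 4)
After 'eq': stack = [0, 15, 0] (depth 3)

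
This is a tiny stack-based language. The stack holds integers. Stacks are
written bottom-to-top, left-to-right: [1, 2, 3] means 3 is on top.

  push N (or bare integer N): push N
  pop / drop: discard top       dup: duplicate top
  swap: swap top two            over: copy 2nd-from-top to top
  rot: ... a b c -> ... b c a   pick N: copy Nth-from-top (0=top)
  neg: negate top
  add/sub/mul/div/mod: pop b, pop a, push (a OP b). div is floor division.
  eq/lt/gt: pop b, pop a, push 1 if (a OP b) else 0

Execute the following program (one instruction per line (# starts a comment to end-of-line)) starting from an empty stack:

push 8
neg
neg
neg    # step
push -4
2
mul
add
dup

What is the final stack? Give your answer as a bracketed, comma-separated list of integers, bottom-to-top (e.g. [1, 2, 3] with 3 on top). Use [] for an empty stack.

After 'push 8': [8]
After 'neg': [-8]
After 'neg': [8]
After 'neg': [-8]
After 'push -4': [-8, -4]
After 'push 2': [-8, -4, 2]
After 'mul': [-8, -8]
After 'add': [-16]
After 'dup': [-16, -16]

Answer: [-16, -16]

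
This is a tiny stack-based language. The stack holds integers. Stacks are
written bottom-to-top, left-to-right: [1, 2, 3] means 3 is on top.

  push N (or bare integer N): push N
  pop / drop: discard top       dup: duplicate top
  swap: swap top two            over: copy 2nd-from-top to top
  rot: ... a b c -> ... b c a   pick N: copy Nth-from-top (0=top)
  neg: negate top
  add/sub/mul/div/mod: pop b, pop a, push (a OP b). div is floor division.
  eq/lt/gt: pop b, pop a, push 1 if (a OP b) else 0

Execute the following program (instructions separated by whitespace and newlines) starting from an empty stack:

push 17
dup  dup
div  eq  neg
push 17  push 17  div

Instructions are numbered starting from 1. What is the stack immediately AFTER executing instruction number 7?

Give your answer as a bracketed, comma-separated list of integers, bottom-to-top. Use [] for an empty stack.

Answer: [0, 17]

Derivation:
Step 1 ('push 17'): [17]
Step 2 ('dup'): [17, 17]
Step 3 ('dup'): [17, 17, 17]
Step 4 ('div'): [17, 1]
Step 5 ('eq'): [0]
Step 6 ('neg'): [0]
Step 7 ('push 17'): [0, 17]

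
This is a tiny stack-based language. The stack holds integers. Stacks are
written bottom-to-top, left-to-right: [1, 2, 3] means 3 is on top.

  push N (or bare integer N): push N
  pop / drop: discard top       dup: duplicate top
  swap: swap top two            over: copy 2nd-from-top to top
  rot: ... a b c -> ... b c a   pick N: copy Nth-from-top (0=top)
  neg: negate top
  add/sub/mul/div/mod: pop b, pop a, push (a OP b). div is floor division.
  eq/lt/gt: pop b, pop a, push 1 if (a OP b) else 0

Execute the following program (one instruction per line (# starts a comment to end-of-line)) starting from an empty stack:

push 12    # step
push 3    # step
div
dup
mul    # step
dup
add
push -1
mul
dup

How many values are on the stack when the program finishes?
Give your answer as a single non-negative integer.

Answer: 2

Derivation:
After 'push 12': stack = [12] (depth 1)
After 'push 3': stack = [12, 3] (depth 2)
After 'div': stack = [4] (depth 1)
After 'dup': stack = [4, 4] (depth 2)
After 'mul': stack = [16] (depth 1)
After 'dup': stack = [16, 16] (depth 2)
After 'add': stack = [32] (depth 1)
After 'push -1': stack = [32, -1] (depth 2)
After 'mul': stack = [-32] (depth 1)
After 'dup': stack = [-32, -32] (depth 2)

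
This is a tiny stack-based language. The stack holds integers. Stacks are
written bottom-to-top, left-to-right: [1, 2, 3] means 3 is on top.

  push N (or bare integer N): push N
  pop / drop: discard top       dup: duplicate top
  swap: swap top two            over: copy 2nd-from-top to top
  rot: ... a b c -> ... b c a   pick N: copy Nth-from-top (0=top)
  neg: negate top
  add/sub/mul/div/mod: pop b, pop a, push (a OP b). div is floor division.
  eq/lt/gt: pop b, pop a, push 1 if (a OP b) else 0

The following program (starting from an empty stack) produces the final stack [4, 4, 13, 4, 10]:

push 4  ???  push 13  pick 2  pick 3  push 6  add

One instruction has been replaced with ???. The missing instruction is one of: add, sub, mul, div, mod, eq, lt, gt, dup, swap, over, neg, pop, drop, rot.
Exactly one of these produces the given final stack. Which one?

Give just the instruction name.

Stack before ???: [4]
Stack after ???:  [4, 4]
The instruction that transforms [4] -> [4, 4] is: dup

Answer: dup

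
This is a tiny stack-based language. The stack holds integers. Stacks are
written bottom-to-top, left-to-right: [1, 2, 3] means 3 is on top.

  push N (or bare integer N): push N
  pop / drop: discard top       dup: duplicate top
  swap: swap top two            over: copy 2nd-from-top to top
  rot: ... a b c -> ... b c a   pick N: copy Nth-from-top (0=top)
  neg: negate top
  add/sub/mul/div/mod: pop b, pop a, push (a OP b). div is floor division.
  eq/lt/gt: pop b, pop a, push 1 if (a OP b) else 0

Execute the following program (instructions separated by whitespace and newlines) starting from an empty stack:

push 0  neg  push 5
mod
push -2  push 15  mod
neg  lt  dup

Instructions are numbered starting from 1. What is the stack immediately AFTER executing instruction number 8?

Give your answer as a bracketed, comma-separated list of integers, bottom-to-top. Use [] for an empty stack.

Answer: [0, -13]

Derivation:
Step 1 ('push 0'): [0]
Step 2 ('neg'): [0]
Step 3 ('push 5'): [0, 5]
Step 4 ('mod'): [0]
Step 5 ('push -2'): [0, -2]
Step 6 ('push 15'): [0, -2, 15]
Step 7 ('mod'): [0, 13]
Step 8 ('neg'): [0, -13]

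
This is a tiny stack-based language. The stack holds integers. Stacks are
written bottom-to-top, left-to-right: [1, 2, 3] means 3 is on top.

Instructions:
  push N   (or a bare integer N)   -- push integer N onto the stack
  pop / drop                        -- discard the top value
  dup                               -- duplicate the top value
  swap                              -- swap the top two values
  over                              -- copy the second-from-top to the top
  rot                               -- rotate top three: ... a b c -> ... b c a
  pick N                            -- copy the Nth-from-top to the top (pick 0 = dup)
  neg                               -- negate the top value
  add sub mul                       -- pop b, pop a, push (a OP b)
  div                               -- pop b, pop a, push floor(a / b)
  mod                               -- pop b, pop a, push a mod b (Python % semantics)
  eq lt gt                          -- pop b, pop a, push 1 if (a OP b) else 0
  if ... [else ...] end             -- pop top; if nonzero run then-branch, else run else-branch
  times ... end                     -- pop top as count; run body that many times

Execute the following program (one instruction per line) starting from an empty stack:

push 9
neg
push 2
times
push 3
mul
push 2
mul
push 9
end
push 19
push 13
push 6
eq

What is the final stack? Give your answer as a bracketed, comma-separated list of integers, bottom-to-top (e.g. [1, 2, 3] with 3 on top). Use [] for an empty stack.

Answer: [-54, 54, 9, 19, 0]

Derivation:
After 'push 9': [9]
After 'neg': [-9]
After 'push 2': [-9, 2]
After 'times': [-9]
After 'push 3': [-9, 3]
After 'mul': [-27]
After 'push 2': [-27, 2]
After 'mul': [-54]
After 'push 9': [-54, 9]
After 'push 3': [-54, 9, 3]
After 'mul': [-54, 27]
After 'push 2': [-54, 27, 2]
After 'mul': [-54, 54]
After 'push 9': [-54, 54, 9]
After 'push 19': [-54, 54, 9, 19]
After 'push 13': [-54, 54, 9, 19, 13]
After 'push 6': [-54, 54, 9, 19, 13, 6]
After 'eq': [-54, 54, 9, 19, 0]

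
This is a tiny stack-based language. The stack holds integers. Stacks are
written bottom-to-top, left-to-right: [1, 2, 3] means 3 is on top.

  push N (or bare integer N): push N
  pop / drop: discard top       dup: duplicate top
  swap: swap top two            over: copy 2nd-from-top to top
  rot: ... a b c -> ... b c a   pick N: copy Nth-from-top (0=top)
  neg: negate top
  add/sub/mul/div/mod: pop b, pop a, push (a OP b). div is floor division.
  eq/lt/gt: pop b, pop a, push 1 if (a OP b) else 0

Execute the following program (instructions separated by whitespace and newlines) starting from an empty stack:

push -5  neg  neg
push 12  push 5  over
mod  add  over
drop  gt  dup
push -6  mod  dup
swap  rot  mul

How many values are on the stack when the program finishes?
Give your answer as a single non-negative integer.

After 'push -5': stack = [-5] (depth 1)
After 'neg': stack = [5] (depth 1)
After 'neg': stack = [-5] (depth 1)
After 'push 12': stack = [-5, 12] (depth 2)
After 'push 5': stack = [-5, 12, 5] (depth 3)
After 'over': stack = [-5, 12, 5, 12] (depth 4)
After 'mod': stack = [-5, 12, 5] (depth 3)
After 'add': stack = [-5, 17] (depth 2)
After 'over': stack = [-5, 17, -5] (depth 3)
After 'drop': stack = [-5, 17] (depth 2)
After 'gt': stack = [0] (depth 1)
After 'dup': stack = [0, 0] (depth 2)
After 'push -6': stack = [0, 0, -6] (depth 3)
After 'mod': stack = [0, 0] (depth 2)
After 'dup': stack = [0, 0, 0] (depth 3)
After 'swap': stack = [0, 0, 0] (depth 3)
After 'rot': stack = [0, 0, 0] (depth 3)
After 'mul': stack = [0, 0] (depth 2)

Answer: 2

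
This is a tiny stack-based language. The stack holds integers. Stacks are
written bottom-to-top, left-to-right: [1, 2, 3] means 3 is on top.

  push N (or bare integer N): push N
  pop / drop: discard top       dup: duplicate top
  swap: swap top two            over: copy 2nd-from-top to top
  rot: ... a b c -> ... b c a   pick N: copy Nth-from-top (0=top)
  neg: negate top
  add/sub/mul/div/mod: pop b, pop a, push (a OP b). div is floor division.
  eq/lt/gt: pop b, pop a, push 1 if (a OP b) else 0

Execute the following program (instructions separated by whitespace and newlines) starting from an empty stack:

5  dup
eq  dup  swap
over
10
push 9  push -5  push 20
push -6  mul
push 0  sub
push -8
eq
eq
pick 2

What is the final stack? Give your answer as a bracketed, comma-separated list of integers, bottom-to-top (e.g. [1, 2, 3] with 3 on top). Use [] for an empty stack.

After 'push 5': [5]
After 'dup': [5, 5]
After 'eq': [1]
After 'dup': [1, 1]
After 'swap': [1, 1]
After 'over': [1, 1, 1]
After 'push 10': [1, 1, 1, 10]
After 'push 9': [1, 1, 1, 10, 9]
After 'push -5': [1, 1, 1, 10, 9, -5]
After 'push 20': [1, 1, 1, 10, 9, -5, 20]
After 'push -6': [1, 1, 1, 10, 9, -5, 20, -6]
After 'mul': [1, 1, 1, 10, 9, -5, -120]
After 'push 0': [1, 1, 1, 10, 9, -5, -120, 0]
After 'sub': [1, 1, 1, 10, 9, -5, -120]
After 'push -8': [1, 1, 1, 10, 9, -5, -120, -8]
After 'eq': [1, 1, 1, 10, 9, -5, 0]
After 'eq': [1, 1, 1, 10, 9, 0]
After 'pick 2': [1, 1, 1, 10, 9, 0, 10]

Answer: [1, 1, 1, 10, 9, 0, 10]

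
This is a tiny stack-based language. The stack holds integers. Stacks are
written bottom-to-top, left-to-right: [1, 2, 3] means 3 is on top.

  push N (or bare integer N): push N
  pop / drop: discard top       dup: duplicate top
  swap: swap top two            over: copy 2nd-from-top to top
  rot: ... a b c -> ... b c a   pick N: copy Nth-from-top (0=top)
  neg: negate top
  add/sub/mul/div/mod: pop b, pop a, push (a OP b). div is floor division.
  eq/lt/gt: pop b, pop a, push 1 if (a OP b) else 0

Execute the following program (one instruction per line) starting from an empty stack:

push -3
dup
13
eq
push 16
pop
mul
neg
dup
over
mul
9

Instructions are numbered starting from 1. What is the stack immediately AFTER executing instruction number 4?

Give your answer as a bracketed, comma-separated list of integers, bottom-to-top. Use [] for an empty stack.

Step 1 ('push -3'): [-3]
Step 2 ('dup'): [-3, -3]
Step 3 ('13'): [-3, -3, 13]
Step 4 ('eq'): [-3, 0]

Answer: [-3, 0]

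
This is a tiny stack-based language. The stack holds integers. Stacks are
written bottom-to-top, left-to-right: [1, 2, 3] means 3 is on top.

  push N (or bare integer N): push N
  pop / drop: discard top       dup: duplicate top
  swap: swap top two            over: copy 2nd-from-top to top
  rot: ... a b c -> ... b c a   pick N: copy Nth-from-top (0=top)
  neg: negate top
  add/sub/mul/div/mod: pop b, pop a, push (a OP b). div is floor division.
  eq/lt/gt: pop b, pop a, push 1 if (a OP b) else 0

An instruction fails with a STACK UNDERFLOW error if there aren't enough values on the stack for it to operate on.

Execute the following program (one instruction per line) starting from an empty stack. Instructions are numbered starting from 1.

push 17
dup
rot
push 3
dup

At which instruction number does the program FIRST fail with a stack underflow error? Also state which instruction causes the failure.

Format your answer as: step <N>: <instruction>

Step 1 ('push 17'): stack = [17], depth = 1
Step 2 ('dup'): stack = [17, 17], depth = 2
Step 3 ('rot'): needs 3 value(s) but depth is 2 — STACK UNDERFLOW

Answer: step 3: rot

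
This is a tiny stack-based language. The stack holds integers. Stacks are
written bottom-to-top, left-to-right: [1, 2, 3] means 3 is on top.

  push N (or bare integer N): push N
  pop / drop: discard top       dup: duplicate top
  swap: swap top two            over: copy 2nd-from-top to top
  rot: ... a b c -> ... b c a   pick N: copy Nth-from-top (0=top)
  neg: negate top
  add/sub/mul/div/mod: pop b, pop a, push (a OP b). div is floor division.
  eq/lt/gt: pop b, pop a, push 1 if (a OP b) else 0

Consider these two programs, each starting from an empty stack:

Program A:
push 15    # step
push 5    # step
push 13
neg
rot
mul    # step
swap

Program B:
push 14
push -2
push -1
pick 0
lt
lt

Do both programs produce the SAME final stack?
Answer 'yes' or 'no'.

Program A trace:
  After 'push 15': [15]
  After 'push 5': [15, 5]
  After 'push 13': [15, 5, 13]
  After 'neg': [15, 5, -13]
  After 'rot': [5, -13, 15]
  After 'mul': [5, -195]
  After 'swap': [-195, 5]
Program A final stack: [-195, 5]

Program B trace:
  After 'push 14': [14]
  After 'push -2': [14, -2]
  After 'push -1': [14, -2, -1]
  After 'pick 0': [14, -2, -1, -1]
  After 'lt': [14, -2, 0]
  After 'lt': [14, 1]
Program B final stack: [14, 1]
Same: no

Answer: no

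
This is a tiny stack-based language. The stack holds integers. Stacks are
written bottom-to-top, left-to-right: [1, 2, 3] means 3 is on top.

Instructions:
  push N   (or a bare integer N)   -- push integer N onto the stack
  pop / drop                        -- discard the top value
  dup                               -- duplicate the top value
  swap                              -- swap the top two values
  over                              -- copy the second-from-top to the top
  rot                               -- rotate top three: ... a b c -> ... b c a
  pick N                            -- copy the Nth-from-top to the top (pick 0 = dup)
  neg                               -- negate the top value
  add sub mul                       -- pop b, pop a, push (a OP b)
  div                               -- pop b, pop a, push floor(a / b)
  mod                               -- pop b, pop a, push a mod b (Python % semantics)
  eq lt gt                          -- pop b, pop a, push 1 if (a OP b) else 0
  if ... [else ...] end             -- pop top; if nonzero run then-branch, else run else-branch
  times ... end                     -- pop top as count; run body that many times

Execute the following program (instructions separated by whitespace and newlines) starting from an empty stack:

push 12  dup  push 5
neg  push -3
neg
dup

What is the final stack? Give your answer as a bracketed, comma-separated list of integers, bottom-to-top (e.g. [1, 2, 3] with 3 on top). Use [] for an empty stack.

Answer: [12, 12, -5, 3, 3]

Derivation:
After 'push 12': [12]
After 'dup': [12, 12]
After 'push 5': [12, 12, 5]
After 'neg': [12, 12, -5]
After 'push -3': [12, 12, -5, -3]
After 'neg': [12, 12, -5, 3]
After 'dup': [12, 12, -5, 3, 3]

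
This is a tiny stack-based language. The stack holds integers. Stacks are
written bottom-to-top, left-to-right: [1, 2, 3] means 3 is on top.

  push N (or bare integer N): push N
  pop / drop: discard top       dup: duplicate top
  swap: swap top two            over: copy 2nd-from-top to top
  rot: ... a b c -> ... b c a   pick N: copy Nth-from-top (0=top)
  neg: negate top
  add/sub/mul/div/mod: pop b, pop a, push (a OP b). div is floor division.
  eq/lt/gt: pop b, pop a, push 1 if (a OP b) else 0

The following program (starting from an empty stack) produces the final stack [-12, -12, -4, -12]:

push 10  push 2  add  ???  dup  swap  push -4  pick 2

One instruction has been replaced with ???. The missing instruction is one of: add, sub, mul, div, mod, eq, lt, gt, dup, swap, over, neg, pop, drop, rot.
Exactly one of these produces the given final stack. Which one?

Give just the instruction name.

Answer: neg

Derivation:
Stack before ???: [12]
Stack after ???:  [-12]
The instruction that transforms [12] -> [-12] is: neg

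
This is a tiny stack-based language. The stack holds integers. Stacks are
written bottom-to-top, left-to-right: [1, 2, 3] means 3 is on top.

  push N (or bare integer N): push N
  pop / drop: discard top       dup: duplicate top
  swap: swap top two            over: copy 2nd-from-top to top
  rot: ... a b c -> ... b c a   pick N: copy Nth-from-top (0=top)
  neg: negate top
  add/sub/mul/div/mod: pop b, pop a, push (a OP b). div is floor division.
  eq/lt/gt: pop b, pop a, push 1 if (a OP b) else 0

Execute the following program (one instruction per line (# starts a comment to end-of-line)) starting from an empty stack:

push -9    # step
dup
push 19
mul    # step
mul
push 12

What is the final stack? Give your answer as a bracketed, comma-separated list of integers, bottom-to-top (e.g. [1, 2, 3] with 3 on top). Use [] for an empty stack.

After 'push -9': [-9]
After 'dup': [-9, -9]
After 'push 19': [-9, -9, 19]
After 'mul': [-9, -171]
After 'mul': [1539]
After 'push 12': [1539, 12]

Answer: [1539, 12]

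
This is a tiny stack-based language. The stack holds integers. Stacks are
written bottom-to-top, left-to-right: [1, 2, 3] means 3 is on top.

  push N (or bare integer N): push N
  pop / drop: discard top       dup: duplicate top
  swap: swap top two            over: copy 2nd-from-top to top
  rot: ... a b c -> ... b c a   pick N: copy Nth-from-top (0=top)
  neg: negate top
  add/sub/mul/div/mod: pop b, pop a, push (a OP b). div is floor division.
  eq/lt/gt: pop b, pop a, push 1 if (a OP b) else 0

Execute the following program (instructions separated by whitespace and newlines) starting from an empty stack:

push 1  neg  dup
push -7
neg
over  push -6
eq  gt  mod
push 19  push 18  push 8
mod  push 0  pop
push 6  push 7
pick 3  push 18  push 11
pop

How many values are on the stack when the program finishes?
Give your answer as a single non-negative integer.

After 'push 1': stack = [1] (depth 1)
After 'neg': stack = [-1] (depth 1)
After 'dup': stack = [-1, -1] (depth 2)
After 'push -7': stack = [-1, -1, -7] (depth 3)
After 'neg': stack = [-1, -1, 7] (depth 3)
After 'over': stack = [-1, -1, 7, -1] (depth 4)
After 'push -6': stack = [-1, -1, 7, -1, -6] (depth 5)
After 'eq': stack = [-1, -1, 7, 0] (depth 4)
After 'gt': stack = [-1, -1, 1] (depth 3)
After 'mod': stack = [-1, 0] (depth 2)
  ...
After 'push 8': stack = [-1, 0, 19, 18, 8] (depth 5)
After 'mod': stack = [-1, 0, 19, 2] (depth 4)
After 'push 0': stack = [-1, 0, 19, 2, 0] (depth 5)
After 'pop': stack = [-1, 0, 19, 2] (depth 4)
After 'push 6': stack = [-1, 0, 19, 2, 6] (depth 5)
After 'push 7': stack = [-1, 0, 19, 2, 6, 7] (depth 6)
After 'pick 3': stack = [-1, 0, 19, 2, 6, 7, 19] (depth 7)
After 'push 18': stack = [-1, 0, 19, 2, 6, 7, 19, 18] (depth 8)
After 'push 11': stack = [-1, 0, 19, 2, 6, 7, 19, 18, 11] (depth 9)
After 'pop': stack = [-1, 0, 19, 2, 6, 7, 19, 18] (depth 8)

Answer: 8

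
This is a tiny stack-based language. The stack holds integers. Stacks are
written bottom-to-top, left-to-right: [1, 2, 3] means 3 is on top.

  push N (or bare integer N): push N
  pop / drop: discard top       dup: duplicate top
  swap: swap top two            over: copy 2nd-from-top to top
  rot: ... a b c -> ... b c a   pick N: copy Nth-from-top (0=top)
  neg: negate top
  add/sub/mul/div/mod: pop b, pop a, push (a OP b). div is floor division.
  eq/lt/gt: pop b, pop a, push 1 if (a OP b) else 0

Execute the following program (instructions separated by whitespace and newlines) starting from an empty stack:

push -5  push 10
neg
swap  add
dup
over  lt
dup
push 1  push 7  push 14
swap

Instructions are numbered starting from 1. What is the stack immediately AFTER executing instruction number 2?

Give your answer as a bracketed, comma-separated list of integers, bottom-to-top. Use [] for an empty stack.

Answer: [-5, 10]

Derivation:
Step 1 ('push -5'): [-5]
Step 2 ('push 10'): [-5, 10]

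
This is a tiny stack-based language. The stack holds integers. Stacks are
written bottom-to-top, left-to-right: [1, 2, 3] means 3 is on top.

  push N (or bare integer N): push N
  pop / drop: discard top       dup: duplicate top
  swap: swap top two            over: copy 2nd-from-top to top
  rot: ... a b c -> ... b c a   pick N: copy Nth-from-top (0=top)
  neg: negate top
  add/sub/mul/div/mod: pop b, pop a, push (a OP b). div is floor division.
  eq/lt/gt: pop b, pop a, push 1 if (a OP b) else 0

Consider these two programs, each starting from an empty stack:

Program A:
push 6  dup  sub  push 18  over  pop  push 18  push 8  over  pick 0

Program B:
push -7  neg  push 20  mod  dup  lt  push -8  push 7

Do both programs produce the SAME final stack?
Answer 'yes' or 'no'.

Program A trace:
  After 'push 6': [6]
  After 'dup': [6, 6]
  After 'sub': [0]
  After 'push 18': [0, 18]
  After 'over': [0, 18, 0]
  After 'pop': [0, 18]
  After 'push 18': [0, 18, 18]
  After 'push 8': [0, 18, 18, 8]
  After 'over': [0, 18, 18, 8, 18]
  After 'pick 0': [0, 18, 18, 8, 18, 18]
Program A final stack: [0, 18, 18, 8, 18, 18]

Program B trace:
  After 'push -7': [-7]
  After 'neg': [7]
  After 'push 20': [7, 20]
  After 'mod': [7]
  After 'dup': [7, 7]
  After 'lt': [0]
  After 'push -8': [0, -8]
  After 'push 7': [0, -8, 7]
Program B final stack: [0, -8, 7]
Same: no

Answer: no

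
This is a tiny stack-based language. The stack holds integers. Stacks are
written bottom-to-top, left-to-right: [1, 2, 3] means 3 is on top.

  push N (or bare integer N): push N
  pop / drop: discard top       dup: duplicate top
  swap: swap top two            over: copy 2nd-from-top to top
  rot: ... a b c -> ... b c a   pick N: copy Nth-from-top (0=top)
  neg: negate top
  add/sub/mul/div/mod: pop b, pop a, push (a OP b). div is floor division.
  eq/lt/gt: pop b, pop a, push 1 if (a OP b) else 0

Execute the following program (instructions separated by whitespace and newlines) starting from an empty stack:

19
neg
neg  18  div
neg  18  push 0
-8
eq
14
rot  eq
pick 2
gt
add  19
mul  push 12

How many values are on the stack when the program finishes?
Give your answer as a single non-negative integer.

Answer: 3

Derivation:
After 'push 19': stack = [19] (depth 1)
After 'neg': stack = [-19] (depth 1)
After 'neg': stack = [19] (depth 1)
After 'push 18': stack = [19, 18] (depth 2)
After 'div': stack = [1] (depth 1)
After 'neg': stack = [-1] (depth 1)
After 'push 18': stack = [-1, 18] (depth 2)
After 'push 0': stack = [-1, 18, 0] (depth 3)
After 'push -8': stack = [-1, 18, 0, -8] (depth 4)
After 'eq': stack = [-1, 18, 0] (depth 3)
After 'push 14': stack = [-1, 18, 0, 14] (depth 4)
After 'rot': stack = [-1, 0, 14, 18] (depth 4)
After 'eq': stack = [-1, 0, 0] (depth 3)
After 'pick 2': stack = [-1, 0, 0, -1] (depth 4)
After 'gt': stack = [-1, 0, 1] (depth 3)
After 'add': stack = [-1, 1] (depth 2)
After 'push 19': stack = [-1, 1, 19] (depth 3)
After 'mul': stack = [-1, 19] (depth 2)
After 'push 12': stack = [-1, 19, 12] (depth 3)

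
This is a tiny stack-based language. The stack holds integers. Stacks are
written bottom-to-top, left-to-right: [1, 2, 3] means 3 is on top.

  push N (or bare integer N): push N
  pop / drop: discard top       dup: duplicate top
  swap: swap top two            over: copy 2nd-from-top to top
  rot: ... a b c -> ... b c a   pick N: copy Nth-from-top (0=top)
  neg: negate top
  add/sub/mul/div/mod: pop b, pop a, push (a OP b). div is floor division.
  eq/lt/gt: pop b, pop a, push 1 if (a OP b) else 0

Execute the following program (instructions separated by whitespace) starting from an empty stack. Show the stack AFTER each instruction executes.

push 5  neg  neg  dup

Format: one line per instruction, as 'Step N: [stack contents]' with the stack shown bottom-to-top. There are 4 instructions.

Step 1: [5]
Step 2: [-5]
Step 3: [5]
Step 4: [5, 5]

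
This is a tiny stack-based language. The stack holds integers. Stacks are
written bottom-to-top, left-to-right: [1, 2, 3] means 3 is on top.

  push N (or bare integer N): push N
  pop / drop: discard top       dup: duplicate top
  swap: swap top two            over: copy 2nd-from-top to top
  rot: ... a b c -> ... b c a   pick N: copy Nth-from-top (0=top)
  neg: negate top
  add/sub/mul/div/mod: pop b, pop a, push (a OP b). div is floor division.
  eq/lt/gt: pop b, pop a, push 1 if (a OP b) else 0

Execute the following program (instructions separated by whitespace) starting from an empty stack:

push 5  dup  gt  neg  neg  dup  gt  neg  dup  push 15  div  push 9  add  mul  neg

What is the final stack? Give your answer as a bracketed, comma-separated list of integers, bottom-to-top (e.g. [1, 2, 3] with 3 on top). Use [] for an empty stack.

Answer: [0]

Derivation:
After 'push 5': [5]
After 'dup': [5, 5]
After 'gt': [0]
After 'neg': [0]
After 'neg': [0]
After 'dup': [0, 0]
After 'gt': [0]
After 'neg': [0]
After 'dup': [0, 0]
After 'push 15': [0, 0, 15]
After 'div': [0, 0]
After 'push 9': [0, 0, 9]
After 'add': [0, 9]
After 'mul': [0]
After 'neg': [0]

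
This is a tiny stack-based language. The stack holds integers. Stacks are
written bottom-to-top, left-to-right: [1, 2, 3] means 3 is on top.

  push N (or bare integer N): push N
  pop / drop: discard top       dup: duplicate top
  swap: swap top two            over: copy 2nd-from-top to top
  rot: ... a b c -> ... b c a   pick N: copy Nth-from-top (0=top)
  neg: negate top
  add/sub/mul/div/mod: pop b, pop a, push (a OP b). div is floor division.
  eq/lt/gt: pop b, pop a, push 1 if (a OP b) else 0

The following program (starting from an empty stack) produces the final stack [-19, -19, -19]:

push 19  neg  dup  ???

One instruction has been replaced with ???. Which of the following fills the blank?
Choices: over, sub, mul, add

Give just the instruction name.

Stack before ???: [-19, -19]
Stack after ???:  [-19, -19, -19]
Checking each choice:
  over: MATCH
  sub: produces [0]
  mul: produces [361]
  add: produces [-38]


Answer: over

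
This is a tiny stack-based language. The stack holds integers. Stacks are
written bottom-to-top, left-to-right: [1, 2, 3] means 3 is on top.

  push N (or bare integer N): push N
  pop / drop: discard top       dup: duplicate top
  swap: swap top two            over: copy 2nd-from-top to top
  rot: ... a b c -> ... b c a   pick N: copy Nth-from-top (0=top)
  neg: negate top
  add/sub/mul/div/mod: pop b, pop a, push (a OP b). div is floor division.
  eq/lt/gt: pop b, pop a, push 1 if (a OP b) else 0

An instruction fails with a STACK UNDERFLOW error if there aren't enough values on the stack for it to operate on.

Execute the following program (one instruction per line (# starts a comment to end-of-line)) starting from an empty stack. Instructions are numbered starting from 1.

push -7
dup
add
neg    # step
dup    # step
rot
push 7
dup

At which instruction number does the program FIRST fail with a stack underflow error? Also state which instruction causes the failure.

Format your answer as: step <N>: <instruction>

Answer: step 6: rot

Derivation:
Step 1 ('push -7'): stack = [-7], depth = 1
Step 2 ('dup'): stack = [-7, -7], depth = 2
Step 3 ('add'): stack = [-14], depth = 1
Step 4 ('neg'): stack = [14], depth = 1
Step 5 ('dup'): stack = [14, 14], depth = 2
Step 6 ('rot'): needs 3 value(s) but depth is 2 — STACK UNDERFLOW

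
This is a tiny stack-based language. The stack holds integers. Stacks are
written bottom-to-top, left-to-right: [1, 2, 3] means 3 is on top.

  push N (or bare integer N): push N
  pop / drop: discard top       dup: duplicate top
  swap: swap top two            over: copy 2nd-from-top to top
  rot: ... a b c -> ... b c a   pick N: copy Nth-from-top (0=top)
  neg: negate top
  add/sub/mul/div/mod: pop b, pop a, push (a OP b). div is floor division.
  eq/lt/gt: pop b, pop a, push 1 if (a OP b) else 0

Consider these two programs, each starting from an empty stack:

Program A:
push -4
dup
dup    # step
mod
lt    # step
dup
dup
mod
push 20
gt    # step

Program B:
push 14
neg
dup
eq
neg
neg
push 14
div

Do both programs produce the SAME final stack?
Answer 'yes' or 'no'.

Answer: no

Derivation:
Program A trace:
  After 'push -4': [-4]
  After 'dup': [-4, -4]
  After 'dup': [-4, -4, -4]
  After 'mod': [-4, 0]
  After 'lt': [1]
  After 'dup': [1, 1]
  After 'dup': [1, 1, 1]
  After 'mod': [1, 0]
  After 'push 20': [1, 0, 20]
  After 'gt': [1, 0]
Program A final stack: [1, 0]

Program B trace:
  After 'push 14': [14]
  After 'neg': [-14]
  After 'dup': [-14, -14]
  After 'eq': [1]
  After 'neg': [-1]
  After 'neg': [1]
  After 'push 14': [1, 14]
  After 'div': [0]
Program B final stack: [0]
Same: no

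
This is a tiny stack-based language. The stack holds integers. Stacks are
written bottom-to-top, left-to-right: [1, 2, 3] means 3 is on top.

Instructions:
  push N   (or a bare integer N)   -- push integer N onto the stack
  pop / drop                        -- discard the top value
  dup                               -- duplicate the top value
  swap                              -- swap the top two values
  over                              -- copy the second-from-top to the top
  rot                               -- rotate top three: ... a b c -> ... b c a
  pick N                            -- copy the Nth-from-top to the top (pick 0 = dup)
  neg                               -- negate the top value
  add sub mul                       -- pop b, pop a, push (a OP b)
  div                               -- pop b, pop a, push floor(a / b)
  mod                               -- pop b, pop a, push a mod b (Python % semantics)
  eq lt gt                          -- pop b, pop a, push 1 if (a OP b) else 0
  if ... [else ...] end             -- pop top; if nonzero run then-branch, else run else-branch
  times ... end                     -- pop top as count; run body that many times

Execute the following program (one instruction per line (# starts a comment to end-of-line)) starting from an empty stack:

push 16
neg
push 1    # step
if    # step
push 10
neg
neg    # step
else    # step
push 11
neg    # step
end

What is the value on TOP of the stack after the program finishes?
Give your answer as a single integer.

Answer: 10

Derivation:
After 'push 16': [16]
After 'neg': [-16]
After 'push 1': [-16, 1]
After 'if': [-16]
After 'push 10': [-16, 10]
After 'neg': [-16, -10]
After 'neg': [-16, 10]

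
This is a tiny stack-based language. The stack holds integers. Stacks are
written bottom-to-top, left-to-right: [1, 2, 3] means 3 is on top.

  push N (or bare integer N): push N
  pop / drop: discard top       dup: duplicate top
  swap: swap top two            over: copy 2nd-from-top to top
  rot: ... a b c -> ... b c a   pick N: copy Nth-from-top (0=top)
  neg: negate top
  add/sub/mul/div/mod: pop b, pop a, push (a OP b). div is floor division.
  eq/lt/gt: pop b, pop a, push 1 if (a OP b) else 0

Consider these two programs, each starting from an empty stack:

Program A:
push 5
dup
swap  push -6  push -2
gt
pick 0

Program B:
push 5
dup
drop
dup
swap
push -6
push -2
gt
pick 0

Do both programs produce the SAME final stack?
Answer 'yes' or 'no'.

Program A trace:
  After 'push 5': [5]
  After 'dup': [5, 5]
  After 'swap': [5, 5]
  After 'push -6': [5, 5, -6]
  After 'push -2': [5, 5, -6, -2]
  After 'gt': [5, 5, 0]
  After 'pick 0': [5, 5, 0, 0]
Program A final stack: [5, 5, 0, 0]

Program B trace:
  After 'push 5': [5]
  After 'dup': [5, 5]
  After 'drop': [5]
  After 'dup': [5, 5]
  After 'swap': [5, 5]
  After 'push -6': [5, 5, -6]
  After 'push -2': [5, 5, -6, -2]
  After 'gt': [5, 5, 0]
  After 'pick 0': [5, 5, 0, 0]
Program B final stack: [5, 5, 0, 0]
Same: yes

Answer: yes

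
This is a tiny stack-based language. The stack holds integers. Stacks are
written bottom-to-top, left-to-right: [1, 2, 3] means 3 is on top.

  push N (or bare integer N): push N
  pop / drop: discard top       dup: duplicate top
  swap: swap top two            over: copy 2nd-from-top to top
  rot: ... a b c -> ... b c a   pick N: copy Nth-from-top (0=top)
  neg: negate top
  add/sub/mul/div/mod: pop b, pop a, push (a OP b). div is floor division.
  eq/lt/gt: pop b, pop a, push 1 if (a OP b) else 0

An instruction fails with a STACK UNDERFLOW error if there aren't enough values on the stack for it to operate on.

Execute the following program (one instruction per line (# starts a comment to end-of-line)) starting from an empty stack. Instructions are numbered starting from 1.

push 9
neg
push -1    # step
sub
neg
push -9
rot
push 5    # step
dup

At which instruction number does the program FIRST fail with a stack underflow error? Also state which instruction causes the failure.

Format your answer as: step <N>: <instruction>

Step 1 ('push 9'): stack = [9], depth = 1
Step 2 ('neg'): stack = [-9], depth = 1
Step 3 ('push -1'): stack = [-9, -1], depth = 2
Step 4 ('sub'): stack = [-8], depth = 1
Step 5 ('neg'): stack = [8], depth = 1
Step 6 ('push -9'): stack = [8, -9], depth = 2
Step 7 ('rot'): needs 3 value(s) but depth is 2 — STACK UNDERFLOW

Answer: step 7: rot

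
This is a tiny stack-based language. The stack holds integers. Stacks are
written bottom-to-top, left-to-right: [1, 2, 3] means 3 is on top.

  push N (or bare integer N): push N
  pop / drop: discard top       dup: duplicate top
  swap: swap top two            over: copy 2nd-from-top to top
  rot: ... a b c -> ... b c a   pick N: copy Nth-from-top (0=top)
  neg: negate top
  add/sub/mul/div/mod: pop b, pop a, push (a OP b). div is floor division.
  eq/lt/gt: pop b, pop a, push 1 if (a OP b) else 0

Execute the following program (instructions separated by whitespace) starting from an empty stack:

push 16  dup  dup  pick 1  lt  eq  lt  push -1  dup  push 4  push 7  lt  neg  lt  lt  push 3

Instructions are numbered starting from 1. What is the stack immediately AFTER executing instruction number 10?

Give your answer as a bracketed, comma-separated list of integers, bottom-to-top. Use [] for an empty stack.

Answer: [0, -1, -1, 4]

Derivation:
Step 1 ('push 16'): [16]
Step 2 ('dup'): [16, 16]
Step 3 ('dup'): [16, 16, 16]
Step 4 ('pick 1'): [16, 16, 16, 16]
Step 5 ('lt'): [16, 16, 0]
Step 6 ('eq'): [16, 0]
Step 7 ('lt'): [0]
Step 8 ('push -1'): [0, -1]
Step 9 ('dup'): [0, -1, -1]
Step 10 ('push 4'): [0, -1, -1, 4]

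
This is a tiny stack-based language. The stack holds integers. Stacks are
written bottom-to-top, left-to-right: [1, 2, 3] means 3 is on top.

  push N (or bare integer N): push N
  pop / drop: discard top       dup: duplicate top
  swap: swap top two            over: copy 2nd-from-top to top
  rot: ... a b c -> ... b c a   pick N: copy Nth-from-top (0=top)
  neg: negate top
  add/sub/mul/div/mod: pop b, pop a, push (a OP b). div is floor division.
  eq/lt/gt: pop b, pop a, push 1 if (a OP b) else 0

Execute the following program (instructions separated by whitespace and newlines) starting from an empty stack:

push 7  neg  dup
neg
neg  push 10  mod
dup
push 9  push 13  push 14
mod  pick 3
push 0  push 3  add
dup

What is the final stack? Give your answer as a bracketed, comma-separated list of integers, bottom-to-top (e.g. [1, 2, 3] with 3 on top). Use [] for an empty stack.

Answer: [-7, 3, 3, 9, 13, 3, 3, 3]

Derivation:
After 'push 7': [7]
After 'neg': [-7]
After 'dup': [-7, -7]
After 'neg': [-7, 7]
After 'neg': [-7, -7]
After 'push 10': [-7, -7, 10]
After 'mod': [-7, 3]
After 'dup': [-7, 3, 3]
After 'push 9': [-7, 3, 3, 9]
After 'push 13': [-7, 3, 3, 9, 13]
After 'push 14': [-7, 3, 3, 9, 13, 14]
After 'mod': [-7, 3, 3, 9, 13]
After 'pick 3': [-7, 3, 3, 9, 13, 3]
After 'push 0': [-7, 3, 3, 9, 13, 3, 0]
After 'push 3': [-7, 3, 3, 9, 13, 3, 0, 3]
After 'add': [-7, 3, 3, 9, 13, 3, 3]
After 'dup': [-7, 3, 3, 9, 13, 3, 3, 3]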